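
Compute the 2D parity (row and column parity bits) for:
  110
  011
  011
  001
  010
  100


Row parities: 000111
Column parities: 001

Row P: 000111, Col P: 001, Corner: 1


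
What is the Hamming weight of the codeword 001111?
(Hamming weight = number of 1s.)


Counting 1s in 001111

4


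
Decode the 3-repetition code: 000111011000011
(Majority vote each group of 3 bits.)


Groups: 000, 111, 011, 000, 011
Majority votes: 01101

01101


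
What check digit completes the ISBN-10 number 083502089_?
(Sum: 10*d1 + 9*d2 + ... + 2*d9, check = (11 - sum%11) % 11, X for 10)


Weighted sum: 183
183 mod 11 = 7

Check digit: 4


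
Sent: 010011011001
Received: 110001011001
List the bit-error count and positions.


XOR: 100010000000

2 error(s) at position(s): 0, 4


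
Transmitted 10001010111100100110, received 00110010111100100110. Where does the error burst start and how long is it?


XOR: 10111000000000000000

Burst at position 0, length 5


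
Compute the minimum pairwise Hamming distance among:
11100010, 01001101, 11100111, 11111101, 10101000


Comparing all pairs, minimum distance: 2
Can detect 1 errors, correct 0 errors

2


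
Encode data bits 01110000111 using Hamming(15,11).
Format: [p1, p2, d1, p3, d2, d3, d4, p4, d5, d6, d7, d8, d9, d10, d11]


Parity bits: p1=0, p2=0, p3=0, p4=1

000011110000111


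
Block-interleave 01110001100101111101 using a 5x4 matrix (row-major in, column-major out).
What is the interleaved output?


Matrix:
  0111
  0001
  1001
  0111
  1101
Read columns: 00101100111001011111

00101100111001011111


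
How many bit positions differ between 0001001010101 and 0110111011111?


XOR: 0111110001010
Count of 1s: 7

7


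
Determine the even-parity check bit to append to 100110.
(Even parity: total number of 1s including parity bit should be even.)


Number of 1s in data: 3
Parity bit: 1

1


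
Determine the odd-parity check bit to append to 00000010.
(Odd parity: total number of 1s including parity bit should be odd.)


Number of 1s in data: 1
Parity bit: 0

0


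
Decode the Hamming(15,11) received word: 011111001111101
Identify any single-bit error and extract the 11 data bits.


Syndrome = 0: no error detected

Data: 11101111101 (no errors)


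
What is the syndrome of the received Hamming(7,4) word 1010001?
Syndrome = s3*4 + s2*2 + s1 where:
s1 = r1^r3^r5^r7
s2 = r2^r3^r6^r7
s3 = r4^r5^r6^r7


s1=1, s2=0, s3=1

Syndrome = 5 (error at position 5)


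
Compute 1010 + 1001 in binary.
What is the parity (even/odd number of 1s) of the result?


1010 = 10
1001 = 9
Sum = 19 = 10011
1s count = 3

odd parity (3 ones in 10011)


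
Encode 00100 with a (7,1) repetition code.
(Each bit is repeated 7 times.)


Each bit -> 7 copies

00000000000000111111100000000000000


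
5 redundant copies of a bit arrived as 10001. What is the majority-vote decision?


Ones: 2 out of 5
Threshold: 3

0 (2/5 voted 1)


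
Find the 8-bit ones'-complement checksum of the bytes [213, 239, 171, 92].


Sum = 715 mod 256 = 203
Complement = 52

52


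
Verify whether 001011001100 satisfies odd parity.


Number of 1s: 5

Yes, parity is correct (5 ones)


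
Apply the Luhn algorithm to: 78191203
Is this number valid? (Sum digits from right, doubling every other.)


Luhn sum = 31
31 mod 10 = 1

Invalid (Luhn sum mod 10 = 1)


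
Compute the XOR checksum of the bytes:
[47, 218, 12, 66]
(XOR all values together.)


XOR chain: 47 ^ 218 ^ 12 ^ 66 = 187

187


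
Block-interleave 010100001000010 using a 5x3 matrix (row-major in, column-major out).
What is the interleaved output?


Matrix:
  010
  100
  001
  000
  010
Read columns: 010001000100100

010001000100100


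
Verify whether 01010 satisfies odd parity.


Number of 1s: 2

No, parity error (2 ones)


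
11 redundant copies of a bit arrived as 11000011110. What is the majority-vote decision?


Ones: 6 out of 11
Threshold: 6

1 (6/11 voted 1)


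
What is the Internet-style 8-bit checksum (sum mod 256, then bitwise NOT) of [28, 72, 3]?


Sum = 103 mod 256 = 103
Complement = 152

152


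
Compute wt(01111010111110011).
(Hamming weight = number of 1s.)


Counting 1s in 01111010111110011

12


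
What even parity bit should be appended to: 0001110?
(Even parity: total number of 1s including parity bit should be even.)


Number of 1s in data: 3
Parity bit: 1

1


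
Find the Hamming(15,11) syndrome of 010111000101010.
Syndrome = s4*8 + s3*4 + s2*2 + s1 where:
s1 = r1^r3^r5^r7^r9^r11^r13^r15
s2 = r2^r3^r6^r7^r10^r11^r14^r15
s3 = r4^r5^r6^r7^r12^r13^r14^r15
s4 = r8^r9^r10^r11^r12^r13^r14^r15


s1=1, s2=0, s3=1, s4=1

Syndrome = 13 (error at position 13)


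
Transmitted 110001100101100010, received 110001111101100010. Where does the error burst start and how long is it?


XOR: 000000011000000000

Burst at position 7, length 2


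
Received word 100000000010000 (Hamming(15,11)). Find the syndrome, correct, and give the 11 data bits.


Syndrome = 10: error at position 10

Data: 00000110000 (corrected bit 10)


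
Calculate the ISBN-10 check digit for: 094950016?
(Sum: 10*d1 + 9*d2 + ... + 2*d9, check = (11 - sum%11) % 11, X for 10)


Weighted sum: 221
221 mod 11 = 1

Check digit: X


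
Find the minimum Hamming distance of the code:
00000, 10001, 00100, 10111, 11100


Comparing all pairs, minimum distance: 1
Can detect 0 errors, correct 0 errors

1


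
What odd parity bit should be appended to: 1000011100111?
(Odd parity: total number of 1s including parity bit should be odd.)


Number of 1s in data: 7
Parity bit: 0

0


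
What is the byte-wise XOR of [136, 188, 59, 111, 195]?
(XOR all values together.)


XOR chain: 136 ^ 188 ^ 59 ^ 111 ^ 195 = 163

163


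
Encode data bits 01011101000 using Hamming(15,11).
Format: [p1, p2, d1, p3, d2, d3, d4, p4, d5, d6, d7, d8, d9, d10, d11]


Parity bits: p1=1, p2=0, p3=1, p4=1

100110111101000


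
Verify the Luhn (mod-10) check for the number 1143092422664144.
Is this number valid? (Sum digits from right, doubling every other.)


Luhn sum = 67
67 mod 10 = 7

Invalid (Luhn sum mod 10 = 7)


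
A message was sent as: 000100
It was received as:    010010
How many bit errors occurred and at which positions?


XOR: 010110

3 error(s) at position(s): 1, 3, 4


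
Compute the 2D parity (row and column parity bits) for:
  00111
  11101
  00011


Row parities: 100
Column parities: 11001

Row P: 100, Col P: 11001, Corner: 1


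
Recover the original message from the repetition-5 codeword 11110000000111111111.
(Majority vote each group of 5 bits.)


Groups: 11110, 00000, 01111, 11111
Majority votes: 1011

1011


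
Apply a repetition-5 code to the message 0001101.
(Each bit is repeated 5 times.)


Each bit -> 5 copies

00000000000000011111111110000011111


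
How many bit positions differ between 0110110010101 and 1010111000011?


XOR: 1100001010110
Count of 1s: 6

6


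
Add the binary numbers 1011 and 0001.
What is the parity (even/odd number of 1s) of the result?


1011 = 11
0001 = 1
Sum = 12 = 1100
1s count = 2

even parity (2 ones in 1100)


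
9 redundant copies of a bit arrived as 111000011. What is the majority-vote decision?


Ones: 5 out of 9
Threshold: 5

1 (5/9 voted 1)


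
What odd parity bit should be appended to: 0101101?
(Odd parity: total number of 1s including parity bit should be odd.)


Number of 1s in data: 4
Parity bit: 1

1


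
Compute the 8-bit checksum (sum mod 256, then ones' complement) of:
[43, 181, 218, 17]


Sum = 459 mod 256 = 203
Complement = 52

52


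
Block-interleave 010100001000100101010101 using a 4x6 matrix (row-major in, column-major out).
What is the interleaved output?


Matrix:
  010100
  001000
  100101
  010101
Read columns: 001010010100101100000011

001010010100101100000011


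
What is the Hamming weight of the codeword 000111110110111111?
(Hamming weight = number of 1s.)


Counting 1s in 000111110110111111

13


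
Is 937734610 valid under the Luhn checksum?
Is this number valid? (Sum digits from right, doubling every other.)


Luhn sum = 46
46 mod 10 = 6

Invalid (Luhn sum mod 10 = 6)


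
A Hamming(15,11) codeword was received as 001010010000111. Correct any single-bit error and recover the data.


Syndrome = 2: error at position 2

Data: 11000000111 (corrected bit 2)


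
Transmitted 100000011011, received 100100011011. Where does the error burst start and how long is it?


XOR: 000100000000

Burst at position 3, length 1


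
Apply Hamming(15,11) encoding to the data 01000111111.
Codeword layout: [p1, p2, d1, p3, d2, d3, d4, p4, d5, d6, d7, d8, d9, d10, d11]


Parity bits: p1=0, p2=0, p3=1, p4=0

000110000111111


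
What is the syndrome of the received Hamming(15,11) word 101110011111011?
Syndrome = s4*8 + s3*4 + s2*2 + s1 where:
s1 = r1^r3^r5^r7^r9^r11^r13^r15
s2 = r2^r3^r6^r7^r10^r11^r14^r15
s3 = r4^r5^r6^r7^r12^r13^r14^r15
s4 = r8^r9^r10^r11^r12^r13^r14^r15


s1=0, s2=1, s3=1, s4=1

Syndrome = 14 (error at position 14)


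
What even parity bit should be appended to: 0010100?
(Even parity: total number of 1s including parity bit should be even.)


Number of 1s in data: 2
Parity bit: 0

0


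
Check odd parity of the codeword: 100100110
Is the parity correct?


Number of 1s: 4

No, parity error (4 ones)


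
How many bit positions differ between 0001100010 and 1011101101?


XOR: 1010001111
Count of 1s: 6

6


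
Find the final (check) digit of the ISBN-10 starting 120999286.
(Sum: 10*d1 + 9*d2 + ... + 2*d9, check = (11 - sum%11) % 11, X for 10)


Weighted sum: 234
234 mod 11 = 3

Check digit: 8


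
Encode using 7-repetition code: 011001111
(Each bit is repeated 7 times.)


Each bit -> 7 copies

000000011111111111111000000000000001111111111111111111111111111


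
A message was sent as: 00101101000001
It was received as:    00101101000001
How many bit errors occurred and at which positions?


XOR: 00000000000000

0 errors (received matches sent)


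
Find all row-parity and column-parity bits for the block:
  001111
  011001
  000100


Row parities: 011
Column parities: 010010

Row P: 011, Col P: 010010, Corner: 0


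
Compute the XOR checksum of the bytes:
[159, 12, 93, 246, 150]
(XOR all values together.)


XOR chain: 159 ^ 12 ^ 93 ^ 246 ^ 150 = 174

174


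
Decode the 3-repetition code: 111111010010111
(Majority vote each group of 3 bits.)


Groups: 111, 111, 010, 010, 111
Majority votes: 11001

11001


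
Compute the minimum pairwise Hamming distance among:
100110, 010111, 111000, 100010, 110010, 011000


Comparing all pairs, minimum distance: 1
Can detect 0 errors, correct 0 errors

1


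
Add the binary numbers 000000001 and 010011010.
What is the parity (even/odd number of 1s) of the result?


000000001 = 1
010011010 = 154
Sum = 155 = 10011011
1s count = 5

odd parity (5 ones in 10011011)


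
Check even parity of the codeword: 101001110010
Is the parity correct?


Number of 1s: 6

Yes, parity is correct (6 ones)


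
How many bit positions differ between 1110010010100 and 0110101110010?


XOR: 1000111100110
Count of 1s: 7

7


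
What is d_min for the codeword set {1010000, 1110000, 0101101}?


Comparing all pairs, minimum distance: 1
Can detect 0 errors, correct 0 errors

1


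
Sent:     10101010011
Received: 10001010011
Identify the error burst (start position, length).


XOR: 00100000000

Burst at position 2, length 1


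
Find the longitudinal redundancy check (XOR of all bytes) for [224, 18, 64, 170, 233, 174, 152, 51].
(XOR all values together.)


XOR chain: 224 ^ 18 ^ 64 ^ 170 ^ 233 ^ 174 ^ 152 ^ 51 = 244

244


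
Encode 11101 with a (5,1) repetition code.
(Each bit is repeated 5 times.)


Each bit -> 5 copies

1111111111111110000011111


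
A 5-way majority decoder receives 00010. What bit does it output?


Ones: 1 out of 5
Threshold: 3

0 (1/5 voted 1)


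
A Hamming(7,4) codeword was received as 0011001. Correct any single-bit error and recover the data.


Syndrome = 0: no error detected

Data: 1001 (no errors)


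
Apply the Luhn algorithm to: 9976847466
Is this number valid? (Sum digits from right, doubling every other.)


Luhn sum = 58
58 mod 10 = 8

Invalid (Luhn sum mod 10 = 8)


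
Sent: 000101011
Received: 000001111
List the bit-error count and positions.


XOR: 000100100

2 error(s) at position(s): 3, 6


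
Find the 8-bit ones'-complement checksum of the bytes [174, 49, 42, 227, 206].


Sum = 698 mod 256 = 186
Complement = 69

69


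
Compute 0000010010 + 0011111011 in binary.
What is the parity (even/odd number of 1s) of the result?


0000010010 = 18
0011111011 = 251
Sum = 269 = 100001101
1s count = 4

even parity (4 ones in 100001101)


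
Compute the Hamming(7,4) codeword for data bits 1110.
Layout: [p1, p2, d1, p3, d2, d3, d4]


Parity bits: p1=0, p2=0, p3=0

0010110


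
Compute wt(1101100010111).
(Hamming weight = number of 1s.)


Counting 1s in 1101100010111

8


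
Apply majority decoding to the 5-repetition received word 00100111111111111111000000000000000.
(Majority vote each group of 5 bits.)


Groups: 00100, 11111, 11111, 11111, 00000, 00000, 00000
Majority votes: 0111000

0111000


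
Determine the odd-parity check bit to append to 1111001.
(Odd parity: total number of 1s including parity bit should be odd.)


Number of 1s in data: 5
Parity bit: 0

0


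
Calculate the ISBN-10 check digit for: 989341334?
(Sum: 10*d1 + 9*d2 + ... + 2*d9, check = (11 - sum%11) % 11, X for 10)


Weighted sum: 313
313 mod 11 = 5

Check digit: 6


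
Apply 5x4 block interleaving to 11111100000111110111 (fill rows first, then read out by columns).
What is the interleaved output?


Matrix:
  1111
  1100
  0001
  1111
  0111
Read columns: 11010110111001110111

11010110111001110111


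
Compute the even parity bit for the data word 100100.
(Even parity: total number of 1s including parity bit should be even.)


Number of 1s in data: 2
Parity bit: 0

0


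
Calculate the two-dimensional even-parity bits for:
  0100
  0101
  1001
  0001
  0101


Row parities: 10010
Column parities: 1100

Row P: 10010, Col P: 1100, Corner: 0


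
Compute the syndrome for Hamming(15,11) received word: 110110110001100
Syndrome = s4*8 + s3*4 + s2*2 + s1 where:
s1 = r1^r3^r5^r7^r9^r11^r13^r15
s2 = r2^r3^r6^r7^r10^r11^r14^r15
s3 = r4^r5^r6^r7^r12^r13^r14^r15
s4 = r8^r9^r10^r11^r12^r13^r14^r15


s1=0, s2=0, s3=1, s4=1

Syndrome = 12 (error at position 12)


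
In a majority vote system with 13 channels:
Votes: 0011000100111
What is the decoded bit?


Ones: 6 out of 13
Threshold: 7

0 (6/13 voted 1)


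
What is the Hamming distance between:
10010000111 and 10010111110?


XOR: 00000111001
Count of 1s: 4

4


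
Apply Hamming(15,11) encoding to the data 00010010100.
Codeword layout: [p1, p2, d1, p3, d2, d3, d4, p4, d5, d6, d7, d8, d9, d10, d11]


Parity bits: p1=1, p2=0, p3=0, p4=0

100000100010100


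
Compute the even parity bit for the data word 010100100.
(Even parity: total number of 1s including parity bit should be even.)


Number of 1s in data: 3
Parity bit: 1

1


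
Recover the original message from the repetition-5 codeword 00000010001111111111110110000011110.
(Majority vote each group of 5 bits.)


Groups: 00000, 01000, 11111, 11111, 11011, 00000, 11110
Majority votes: 0011101

0011101


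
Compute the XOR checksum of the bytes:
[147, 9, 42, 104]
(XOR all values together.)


XOR chain: 147 ^ 9 ^ 42 ^ 104 = 216

216


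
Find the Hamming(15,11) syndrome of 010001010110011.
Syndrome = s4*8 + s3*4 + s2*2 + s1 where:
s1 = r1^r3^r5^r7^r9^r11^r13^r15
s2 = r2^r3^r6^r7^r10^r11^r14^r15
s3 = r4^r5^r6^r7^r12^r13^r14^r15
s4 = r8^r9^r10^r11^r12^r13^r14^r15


s1=0, s2=0, s3=1, s4=1

Syndrome = 12 (error at position 12)


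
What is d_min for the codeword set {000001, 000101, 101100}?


Comparing all pairs, minimum distance: 1
Can detect 0 errors, correct 0 errors

1


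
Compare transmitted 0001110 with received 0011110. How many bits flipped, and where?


XOR: 0010000

1 error(s) at position(s): 2


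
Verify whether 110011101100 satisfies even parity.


Number of 1s: 7

No, parity error (7 ones)


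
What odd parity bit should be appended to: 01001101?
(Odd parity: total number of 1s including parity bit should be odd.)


Number of 1s in data: 4
Parity bit: 1

1


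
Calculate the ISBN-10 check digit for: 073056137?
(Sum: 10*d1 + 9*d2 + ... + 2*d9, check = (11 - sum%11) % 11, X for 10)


Weighted sum: 174
174 mod 11 = 9

Check digit: 2


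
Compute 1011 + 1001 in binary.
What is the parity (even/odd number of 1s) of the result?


1011 = 11
1001 = 9
Sum = 20 = 10100
1s count = 2

even parity (2 ones in 10100)


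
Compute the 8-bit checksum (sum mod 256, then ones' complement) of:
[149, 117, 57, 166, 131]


Sum = 620 mod 256 = 108
Complement = 147

147


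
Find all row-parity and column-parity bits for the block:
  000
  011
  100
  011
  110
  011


Row parities: 001000
Column parities: 001

Row P: 001000, Col P: 001, Corner: 1


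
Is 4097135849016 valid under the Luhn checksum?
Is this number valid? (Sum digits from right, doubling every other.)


Luhn sum = 58
58 mod 10 = 8

Invalid (Luhn sum mod 10 = 8)


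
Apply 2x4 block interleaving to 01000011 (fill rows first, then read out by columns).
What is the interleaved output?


Matrix:
  0100
  0011
Read columns: 00100101

00100101


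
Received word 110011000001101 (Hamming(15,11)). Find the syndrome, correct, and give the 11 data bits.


Syndrome = 14: error at position 14

Data: 01100001111 (corrected bit 14)


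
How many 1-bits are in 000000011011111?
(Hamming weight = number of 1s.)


Counting 1s in 000000011011111

7


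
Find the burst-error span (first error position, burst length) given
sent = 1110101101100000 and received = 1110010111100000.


XOR: 0000111010000000

Burst at position 4, length 5


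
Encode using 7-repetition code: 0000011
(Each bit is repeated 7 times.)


Each bit -> 7 copies

0000000000000000000000000000000000011111111111111


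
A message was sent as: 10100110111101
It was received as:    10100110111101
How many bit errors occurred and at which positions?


XOR: 00000000000000

0 errors (received matches sent)


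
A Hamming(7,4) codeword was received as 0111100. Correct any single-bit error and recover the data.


Syndrome = 0: no error detected

Data: 1100 (no errors)


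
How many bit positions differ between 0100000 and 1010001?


XOR: 1110001
Count of 1s: 4

4


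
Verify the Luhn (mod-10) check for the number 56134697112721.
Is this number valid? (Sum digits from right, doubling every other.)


Luhn sum = 61
61 mod 10 = 1

Invalid (Luhn sum mod 10 = 1)


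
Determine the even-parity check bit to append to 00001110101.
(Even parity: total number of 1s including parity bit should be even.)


Number of 1s in data: 5
Parity bit: 1

1


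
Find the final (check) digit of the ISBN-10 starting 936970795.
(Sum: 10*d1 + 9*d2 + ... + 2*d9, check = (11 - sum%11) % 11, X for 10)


Weighted sum: 335
335 mod 11 = 5

Check digit: 6


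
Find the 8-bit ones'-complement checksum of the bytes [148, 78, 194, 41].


Sum = 461 mod 256 = 205
Complement = 50

50


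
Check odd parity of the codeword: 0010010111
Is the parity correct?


Number of 1s: 5

Yes, parity is correct (5 ones)


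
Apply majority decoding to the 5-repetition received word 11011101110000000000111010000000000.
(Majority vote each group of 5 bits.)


Groups: 11011, 10111, 00000, 00000, 11101, 00000, 00000
Majority votes: 1100100

1100100


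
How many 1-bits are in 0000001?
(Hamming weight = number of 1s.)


Counting 1s in 0000001

1


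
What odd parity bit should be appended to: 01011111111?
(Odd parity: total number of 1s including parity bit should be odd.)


Number of 1s in data: 9
Parity bit: 0

0


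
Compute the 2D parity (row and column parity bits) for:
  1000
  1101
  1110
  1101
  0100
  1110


Row parities: 111111
Column parities: 1100

Row P: 111111, Col P: 1100, Corner: 0


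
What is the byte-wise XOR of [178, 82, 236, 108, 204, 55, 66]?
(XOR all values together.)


XOR chain: 178 ^ 82 ^ 236 ^ 108 ^ 204 ^ 55 ^ 66 = 217

217


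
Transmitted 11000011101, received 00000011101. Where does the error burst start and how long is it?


XOR: 11000000000

Burst at position 0, length 2


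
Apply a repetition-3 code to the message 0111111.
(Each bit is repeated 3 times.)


Each bit -> 3 copies

000111111111111111111


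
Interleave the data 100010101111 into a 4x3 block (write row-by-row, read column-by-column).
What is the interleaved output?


Matrix:
  100
  010
  101
  111
Read columns: 101101010011

101101010011


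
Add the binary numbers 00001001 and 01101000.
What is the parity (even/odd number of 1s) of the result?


00001001 = 9
01101000 = 104
Sum = 113 = 1110001
1s count = 4

even parity (4 ones in 1110001)


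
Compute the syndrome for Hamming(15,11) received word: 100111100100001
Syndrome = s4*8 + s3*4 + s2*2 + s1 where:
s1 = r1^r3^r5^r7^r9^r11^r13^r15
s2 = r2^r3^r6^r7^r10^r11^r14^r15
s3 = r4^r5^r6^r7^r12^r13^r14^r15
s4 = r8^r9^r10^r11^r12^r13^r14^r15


s1=0, s2=0, s3=1, s4=0

Syndrome = 4 (error at position 4)


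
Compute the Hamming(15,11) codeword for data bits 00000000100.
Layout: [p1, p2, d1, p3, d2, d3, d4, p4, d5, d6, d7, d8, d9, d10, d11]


Parity bits: p1=1, p2=0, p3=1, p4=1

100100010000100


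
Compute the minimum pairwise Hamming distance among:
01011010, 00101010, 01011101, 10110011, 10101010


Comparing all pairs, minimum distance: 1
Can detect 0 errors, correct 0 errors

1


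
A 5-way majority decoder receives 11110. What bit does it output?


Ones: 4 out of 5
Threshold: 3

1 (4/5 voted 1)


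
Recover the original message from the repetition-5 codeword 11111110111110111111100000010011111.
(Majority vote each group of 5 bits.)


Groups: 11111, 11011, 11101, 11111, 10000, 00100, 11111
Majority votes: 1111001

1111001


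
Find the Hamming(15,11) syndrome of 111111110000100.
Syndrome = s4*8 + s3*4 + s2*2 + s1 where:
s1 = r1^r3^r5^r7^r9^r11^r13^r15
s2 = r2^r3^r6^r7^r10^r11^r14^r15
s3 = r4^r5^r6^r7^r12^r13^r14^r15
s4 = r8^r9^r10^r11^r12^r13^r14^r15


s1=1, s2=0, s3=1, s4=0

Syndrome = 5 (error at position 5)


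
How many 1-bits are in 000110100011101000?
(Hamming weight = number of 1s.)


Counting 1s in 000110100011101000

7


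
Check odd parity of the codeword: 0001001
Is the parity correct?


Number of 1s: 2

No, parity error (2 ones)


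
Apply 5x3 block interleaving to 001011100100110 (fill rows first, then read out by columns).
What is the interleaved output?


Matrix:
  001
  011
  100
  100
  110
Read columns: 001110100111000

001110100111000


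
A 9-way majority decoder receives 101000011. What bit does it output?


Ones: 4 out of 9
Threshold: 5

0 (4/9 voted 1)


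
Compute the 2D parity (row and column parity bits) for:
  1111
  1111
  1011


Row parities: 001
Column parities: 1011

Row P: 001, Col P: 1011, Corner: 1


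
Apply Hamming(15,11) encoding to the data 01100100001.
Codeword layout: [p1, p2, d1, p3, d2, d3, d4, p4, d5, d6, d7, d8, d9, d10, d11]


Parity bits: p1=0, p2=1, p3=1, p4=0

010111000100001


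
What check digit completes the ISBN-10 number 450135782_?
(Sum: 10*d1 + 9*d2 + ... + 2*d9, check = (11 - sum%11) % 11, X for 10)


Weighted sum: 191
191 mod 11 = 4

Check digit: 7


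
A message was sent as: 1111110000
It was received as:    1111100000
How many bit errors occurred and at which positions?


XOR: 0000010000

1 error(s) at position(s): 5


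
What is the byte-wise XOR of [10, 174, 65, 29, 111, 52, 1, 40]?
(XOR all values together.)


XOR chain: 10 ^ 174 ^ 65 ^ 29 ^ 111 ^ 52 ^ 1 ^ 40 = 138

138


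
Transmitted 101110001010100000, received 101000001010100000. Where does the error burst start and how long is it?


XOR: 000110000000000000

Burst at position 3, length 2


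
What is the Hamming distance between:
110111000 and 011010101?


XOR: 101101101
Count of 1s: 6

6


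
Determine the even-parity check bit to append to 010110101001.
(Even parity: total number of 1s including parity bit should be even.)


Number of 1s in data: 6
Parity bit: 0

0


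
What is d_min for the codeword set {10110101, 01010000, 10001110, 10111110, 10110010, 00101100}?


Comparing all pairs, minimum distance: 2
Can detect 1 errors, correct 0 errors

2


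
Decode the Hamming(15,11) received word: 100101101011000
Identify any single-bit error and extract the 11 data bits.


Syndrome = 10: error at position 10

Data: 00111111000 (corrected bit 10)


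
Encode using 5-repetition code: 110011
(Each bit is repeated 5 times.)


Each bit -> 5 copies

111111111100000000001111111111


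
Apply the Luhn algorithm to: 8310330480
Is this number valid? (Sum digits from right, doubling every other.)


Luhn sum = 32
32 mod 10 = 2

Invalid (Luhn sum mod 10 = 2)


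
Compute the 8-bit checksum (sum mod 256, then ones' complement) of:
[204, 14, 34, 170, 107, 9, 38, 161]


Sum = 737 mod 256 = 225
Complement = 30

30


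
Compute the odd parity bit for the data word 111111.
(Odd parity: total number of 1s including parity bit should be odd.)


Number of 1s in data: 6
Parity bit: 1

1


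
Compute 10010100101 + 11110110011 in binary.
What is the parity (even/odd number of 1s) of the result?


10010100101 = 1189
11110110011 = 1971
Sum = 3160 = 110001011000
1s count = 5

odd parity (5 ones in 110001011000)


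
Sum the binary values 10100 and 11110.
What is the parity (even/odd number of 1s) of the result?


10100 = 20
11110 = 30
Sum = 50 = 110010
1s count = 3

odd parity (3 ones in 110010)


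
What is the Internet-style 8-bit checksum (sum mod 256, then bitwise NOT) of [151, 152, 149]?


Sum = 452 mod 256 = 196
Complement = 59

59


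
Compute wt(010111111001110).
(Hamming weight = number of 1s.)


Counting 1s in 010111111001110

10


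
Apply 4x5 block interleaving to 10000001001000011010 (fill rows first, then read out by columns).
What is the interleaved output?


Matrix:
  10000
  00100
  10000
  11010
Read columns: 10110001010000010000

10110001010000010000


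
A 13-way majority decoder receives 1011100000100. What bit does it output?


Ones: 5 out of 13
Threshold: 7

0 (5/13 voted 1)


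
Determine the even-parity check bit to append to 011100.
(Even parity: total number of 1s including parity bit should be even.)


Number of 1s in data: 3
Parity bit: 1

1


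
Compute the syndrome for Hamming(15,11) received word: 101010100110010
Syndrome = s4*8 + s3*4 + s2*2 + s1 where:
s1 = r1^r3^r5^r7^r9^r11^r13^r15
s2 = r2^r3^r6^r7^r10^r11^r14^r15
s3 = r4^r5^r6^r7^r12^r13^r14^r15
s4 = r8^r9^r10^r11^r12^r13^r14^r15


s1=1, s2=1, s3=1, s4=1

Syndrome = 15 (error at position 15)


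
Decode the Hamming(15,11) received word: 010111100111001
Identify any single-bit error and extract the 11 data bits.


Syndrome = 0: no error detected

Data: 01110111001 (no errors)


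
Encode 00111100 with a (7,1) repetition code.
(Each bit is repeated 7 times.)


Each bit -> 7 copies

00000000000000111111111111111111111111111100000000000000


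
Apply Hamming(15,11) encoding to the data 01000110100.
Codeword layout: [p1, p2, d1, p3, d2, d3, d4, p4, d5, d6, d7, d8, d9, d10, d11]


Parity bits: p1=1, p2=0, p3=0, p4=1

100010010110100


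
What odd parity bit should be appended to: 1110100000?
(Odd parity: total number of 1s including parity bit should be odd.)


Number of 1s in data: 4
Parity bit: 1

1


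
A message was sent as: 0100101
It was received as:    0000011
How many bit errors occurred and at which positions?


XOR: 0100110

3 error(s) at position(s): 1, 4, 5


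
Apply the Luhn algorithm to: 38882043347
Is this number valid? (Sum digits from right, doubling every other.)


Luhn sum = 55
55 mod 10 = 5

Invalid (Luhn sum mod 10 = 5)


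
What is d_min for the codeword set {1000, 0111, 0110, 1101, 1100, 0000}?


Comparing all pairs, minimum distance: 1
Can detect 0 errors, correct 0 errors

1


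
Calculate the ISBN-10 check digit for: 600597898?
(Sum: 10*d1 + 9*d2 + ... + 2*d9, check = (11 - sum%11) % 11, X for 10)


Weighted sum: 259
259 mod 11 = 6

Check digit: 5


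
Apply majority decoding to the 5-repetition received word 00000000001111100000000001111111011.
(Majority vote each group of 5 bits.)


Groups: 00000, 00000, 11111, 00000, 00000, 11111, 11011
Majority votes: 0010011

0010011


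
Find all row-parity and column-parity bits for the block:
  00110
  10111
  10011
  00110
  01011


Row parities: 00101
Column parities: 01111

Row P: 00101, Col P: 01111, Corner: 0


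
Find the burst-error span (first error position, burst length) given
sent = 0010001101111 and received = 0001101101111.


XOR: 0011100000000

Burst at position 2, length 3


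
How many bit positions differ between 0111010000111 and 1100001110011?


XOR: 1011011110100
Count of 1s: 8

8


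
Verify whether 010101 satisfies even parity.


Number of 1s: 3

No, parity error (3 ones)


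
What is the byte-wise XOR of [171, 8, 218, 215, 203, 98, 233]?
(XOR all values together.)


XOR chain: 171 ^ 8 ^ 218 ^ 215 ^ 203 ^ 98 ^ 233 = 238

238


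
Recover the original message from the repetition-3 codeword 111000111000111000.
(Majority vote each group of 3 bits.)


Groups: 111, 000, 111, 000, 111, 000
Majority votes: 101010

101010


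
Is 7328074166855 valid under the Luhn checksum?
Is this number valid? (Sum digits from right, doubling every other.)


Luhn sum = 56
56 mod 10 = 6

Invalid (Luhn sum mod 10 = 6)


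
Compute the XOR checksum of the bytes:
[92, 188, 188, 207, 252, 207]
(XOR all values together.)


XOR chain: 92 ^ 188 ^ 188 ^ 207 ^ 252 ^ 207 = 160

160


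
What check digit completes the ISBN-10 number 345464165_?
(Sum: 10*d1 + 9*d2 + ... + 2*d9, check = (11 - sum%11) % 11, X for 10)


Weighted sum: 222
222 mod 11 = 2

Check digit: 9


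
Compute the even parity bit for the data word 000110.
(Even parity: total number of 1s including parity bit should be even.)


Number of 1s in data: 2
Parity bit: 0

0


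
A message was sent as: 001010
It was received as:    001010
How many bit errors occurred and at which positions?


XOR: 000000

0 errors (received matches sent)


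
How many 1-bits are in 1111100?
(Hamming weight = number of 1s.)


Counting 1s in 1111100

5


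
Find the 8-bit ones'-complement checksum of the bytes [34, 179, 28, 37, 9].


Sum = 287 mod 256 = 31
Complement = 224

224


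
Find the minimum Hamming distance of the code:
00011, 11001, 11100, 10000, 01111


Comparing all pairs, minimum distance: 2
Can detect 1 errors, correct 0 errors

2


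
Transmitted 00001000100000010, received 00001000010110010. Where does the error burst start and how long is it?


XOR: 00000000110110000

Burst at position 8, length 5


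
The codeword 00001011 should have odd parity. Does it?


Number of 1s: 3

Yes, parity is correct (3 ones)


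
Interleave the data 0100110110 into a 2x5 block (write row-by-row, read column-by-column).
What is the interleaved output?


Matrix:
  01001
  10110
Read columns: 0110010110

0110010110


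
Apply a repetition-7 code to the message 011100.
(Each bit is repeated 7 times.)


Each bit -> 7 copies

000000011111111111111111111100000000000000


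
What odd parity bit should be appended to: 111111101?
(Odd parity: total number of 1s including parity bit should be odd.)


Number of 1s in data: 8
Parity bit: 1

1


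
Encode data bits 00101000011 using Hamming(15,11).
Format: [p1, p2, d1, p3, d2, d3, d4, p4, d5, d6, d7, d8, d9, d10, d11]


Parity bits: p1=0, p2=1, p3=1, p4=1

010101011000011


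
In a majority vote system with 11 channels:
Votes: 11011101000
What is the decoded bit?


Ones: 6 out of 11
Threshold: 6

1 (6/11 voted 1)


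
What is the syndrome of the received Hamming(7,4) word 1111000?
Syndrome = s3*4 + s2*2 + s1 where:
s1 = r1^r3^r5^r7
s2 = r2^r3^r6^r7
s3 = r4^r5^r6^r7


s1=0, s2=0, s3=1

Syndrome = 4 (error at position 4)


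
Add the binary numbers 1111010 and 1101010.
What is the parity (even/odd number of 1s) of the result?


1111010 = 122
1101010 = 106
Sum = 228 = 11100100
1s count = 4

even parity (4 ones in 11100100)


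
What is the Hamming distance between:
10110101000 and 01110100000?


XOR: 11000001000
Count of 1s: 3

3


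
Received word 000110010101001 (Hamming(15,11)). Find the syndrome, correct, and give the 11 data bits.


Syndrome = 0: no error detected

Data: 01000101001 (no errors)


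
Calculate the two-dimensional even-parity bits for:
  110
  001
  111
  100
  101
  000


Row parities: 011100
Column parities: 001

Row P: 011100, Col P: 001, Corner: 1


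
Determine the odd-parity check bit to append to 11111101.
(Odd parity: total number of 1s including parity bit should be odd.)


Number of 1s in data: 7
Parity bit: 0

0


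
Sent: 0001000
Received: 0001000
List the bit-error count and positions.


XOR: 0000000

0 errors (received matches sent)


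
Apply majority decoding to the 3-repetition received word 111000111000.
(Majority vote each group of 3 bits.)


Groups: 111, 000, 111, 000
Majority votes: 1010

1010


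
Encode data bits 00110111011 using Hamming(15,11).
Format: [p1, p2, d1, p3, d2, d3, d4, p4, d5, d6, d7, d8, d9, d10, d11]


Parity bits: p1=1, p2=0, p3=1, p4=1

100101110111011


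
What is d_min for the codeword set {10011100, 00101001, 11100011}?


Comparing all pairs, minimum distance: 4
Can detect 3 errors, correct 1 errors

4


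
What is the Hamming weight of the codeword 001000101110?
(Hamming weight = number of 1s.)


Counting 1s in 001000101110

5


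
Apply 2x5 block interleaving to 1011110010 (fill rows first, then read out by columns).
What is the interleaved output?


Matrix:
  10111
  10010
Read columns: 1100101110

1100101110


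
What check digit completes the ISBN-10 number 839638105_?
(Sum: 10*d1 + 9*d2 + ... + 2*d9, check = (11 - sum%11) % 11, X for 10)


Weighted sum: 293
293 mod 11 = 7

Check digit: 4


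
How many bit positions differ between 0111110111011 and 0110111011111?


XOR: 0001001100100
Count of 1s: 4

4


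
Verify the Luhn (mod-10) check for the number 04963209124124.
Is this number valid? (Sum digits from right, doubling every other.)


Luhn sum = 57
57 mod 10 = 7

Invalid (Luhn sum mod 10 = 7)


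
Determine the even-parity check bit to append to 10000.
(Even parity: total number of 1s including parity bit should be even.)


Number of 1s in data: 1
Parity bit: 1

1


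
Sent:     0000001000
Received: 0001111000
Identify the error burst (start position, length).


XOR: 0001110000

Burst at position 3, length 3


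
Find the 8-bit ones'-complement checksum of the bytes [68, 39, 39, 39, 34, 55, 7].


Sum = 281 mod 256 = 25
Complement = 230

230


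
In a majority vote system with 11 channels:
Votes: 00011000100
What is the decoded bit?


Ones: 3 out of 11
Threshold: 6

0 (3/11 voted 1)


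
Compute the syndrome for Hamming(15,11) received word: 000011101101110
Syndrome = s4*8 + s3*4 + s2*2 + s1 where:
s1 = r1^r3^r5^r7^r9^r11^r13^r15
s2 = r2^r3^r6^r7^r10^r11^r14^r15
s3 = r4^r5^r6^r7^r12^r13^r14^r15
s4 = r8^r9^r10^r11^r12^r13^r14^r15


s1=0, s2=0, s3=0, s4=1

Syndrome = 8 (error at position 8)


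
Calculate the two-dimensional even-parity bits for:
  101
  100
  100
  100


Row parities: 0111
Column parities: 001

Row P: 0111, Col P: 001, Corner: 1


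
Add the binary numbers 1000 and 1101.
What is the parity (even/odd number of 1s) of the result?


1000 = 8
1101 = 13
Sum = 21 = 10101
1s count = 3

odd parity (3 ones in 10101)


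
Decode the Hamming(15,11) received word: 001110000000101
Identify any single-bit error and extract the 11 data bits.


Syndrome = 0: no error detected

Data: 11000000101 (no errors)


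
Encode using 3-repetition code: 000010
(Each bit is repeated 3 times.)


Each bit -> 3 copies

000000000000111000


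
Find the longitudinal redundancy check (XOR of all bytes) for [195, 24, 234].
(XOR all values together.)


XOR chain: 195 ^ 24 ^ 234 = 49

49


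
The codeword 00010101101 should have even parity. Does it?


Number of 1s: 5

No, parity error (5 ones)


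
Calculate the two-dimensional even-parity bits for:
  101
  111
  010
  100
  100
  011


Row parities: 011110
Column parities: 011

Row P: 011110, Col P: 011, Corner: 0


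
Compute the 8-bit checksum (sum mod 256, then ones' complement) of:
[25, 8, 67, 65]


Sum = 165 mod 256 = 165
Complement = 90

90


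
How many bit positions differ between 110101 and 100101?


XOR: 010000
Count of 1s: 1

1


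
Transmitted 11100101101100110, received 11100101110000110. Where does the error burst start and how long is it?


XOR: 00000000011100000

Burst at position 9, length 3


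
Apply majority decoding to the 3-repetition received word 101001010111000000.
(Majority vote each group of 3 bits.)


Groups: 101, 001, 010, 111, 000, 000
Majority votes: 100100

100100


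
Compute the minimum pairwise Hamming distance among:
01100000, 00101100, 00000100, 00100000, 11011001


Comparing all pairs, minimum distance: 1
Can detect 0 errors, correct 0 errors

1


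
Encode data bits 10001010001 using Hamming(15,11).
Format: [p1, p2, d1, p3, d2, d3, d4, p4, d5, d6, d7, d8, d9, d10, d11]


Parity bits: p1=0, p2=1, p3=1, p4=1

011100011010001


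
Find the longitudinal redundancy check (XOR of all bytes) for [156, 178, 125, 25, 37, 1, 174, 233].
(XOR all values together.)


XOR chain: 156 ^ 178 ^ 125 ^ 25 ^ 37 ^ 1 ^ 174 ^ 233 = 41

41


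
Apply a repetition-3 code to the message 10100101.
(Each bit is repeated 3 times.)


Each bit -> 3 copies

111000111000000111000111


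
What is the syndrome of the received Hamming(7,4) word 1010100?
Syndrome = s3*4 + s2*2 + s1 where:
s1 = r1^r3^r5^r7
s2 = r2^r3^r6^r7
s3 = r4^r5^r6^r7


s1=1, s2=1, s3=1

Syndrome = 7 (error at position 7)


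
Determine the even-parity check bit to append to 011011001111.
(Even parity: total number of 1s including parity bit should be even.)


Number of 1s in data: 8
Parity bit: 0

0


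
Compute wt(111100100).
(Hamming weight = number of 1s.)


Counting 1s in 111100100

5


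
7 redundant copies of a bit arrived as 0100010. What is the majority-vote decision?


Ones: 2 out of 7
Threshold: 4

0 (2/7 voted 1)


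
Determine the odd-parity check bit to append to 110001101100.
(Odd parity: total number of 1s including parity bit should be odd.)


Number of 1s in data: 6
Parity bit: 1

1


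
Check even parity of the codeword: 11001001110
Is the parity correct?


Number of 1s: 6

Yes, parity is correct (6 ones)


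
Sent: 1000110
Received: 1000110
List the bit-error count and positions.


XOR: 0000000

0 errors (received matches sent)
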